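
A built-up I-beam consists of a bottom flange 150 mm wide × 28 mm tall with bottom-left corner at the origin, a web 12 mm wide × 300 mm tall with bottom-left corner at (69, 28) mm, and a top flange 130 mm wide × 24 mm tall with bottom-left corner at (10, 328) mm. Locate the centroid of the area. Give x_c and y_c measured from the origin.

x_c = 75.00 mm, y_c = 161.21 mm

Part | A | x̄ᵢ | ȳᵢ | A·x̄ᵢ | A·ȳᵢ
bottom flange | 4200.00 | 75.00 | 14.00 | 315000.00 | 58800.00
web | 3600.00 | 75.00 | 178.00 | 270000.00 | 640800.00
top flange | 3120.00 | 75.00 | 340.00 | 234000.00 | 1060800.00
Σ | 10920.00 |  |  | 819000.00 | 1760400.00
x_c = 819000.00 / 10920.00 = 75.00 mm
y_c = 1760400.00 / 10920.00 = 161.21 mm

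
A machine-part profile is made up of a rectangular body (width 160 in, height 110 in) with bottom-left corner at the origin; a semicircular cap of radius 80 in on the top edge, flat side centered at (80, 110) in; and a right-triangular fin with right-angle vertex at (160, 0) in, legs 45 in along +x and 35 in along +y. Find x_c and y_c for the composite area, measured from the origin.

x_c = 82.63 in, y_c = 85.24 in

Part | A | x̄ᵢ | ȳᵢ | A·x̄ᵢ | A·ȳᵢ
rectangular body | 17600.00 | 80.00 | 55.00 | 1408000.00 | 968000.00
semicircular top | 10053.10 | 80.00 | 143.95 | 804247.72 | 1447173.95
triangular fin | 787.50 | 175.00 | 11.67 | 137812.50 | 9187.50
Σ | 28440.60 |  |  | 2350060.22 | 2424361.45
x_c = 2350060.22 / 28440.60 = 82.63 in
y_c = 2424361.45 / 28440.60 = 85.24 in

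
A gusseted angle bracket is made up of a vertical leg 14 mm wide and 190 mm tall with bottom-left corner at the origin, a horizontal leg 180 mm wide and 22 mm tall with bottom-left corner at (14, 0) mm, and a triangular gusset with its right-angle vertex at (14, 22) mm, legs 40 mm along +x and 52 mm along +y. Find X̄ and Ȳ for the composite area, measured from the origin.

X̄ = 59.91 mm, Ȳ = 44.02 mm

vertical leg: A = 14 × 190 = 2660.00, centroid at (7.00, 95.00).
horizontal leg: A = 180 × 22 = 3960.00, centroid at (104.00, 11.00).
gusset: A = ½·40·52 = 1040.00, centroid at (27.33, 39.33).
ΣA = 7660.00 mm²
ΣAX̄ = (2660.00)(7.00) + (3960.00)(104.00) + (1040.00)(27.33) = 458886.67 mm³
ΣAȲ = (2660.00)(95.00) + (3960.00)(11.00) + (1040.00)(39.33) = 337166.67 mm³
X̄ = 458886.67 / 7660.00 = 59.91 mm
Ȳ = 337166.67 / 7660.00 = 44.02 mm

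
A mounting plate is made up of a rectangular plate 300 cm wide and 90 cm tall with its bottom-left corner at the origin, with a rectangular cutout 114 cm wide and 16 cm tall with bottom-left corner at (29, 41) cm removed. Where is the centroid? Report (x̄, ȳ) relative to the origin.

plate: A = 300 × 90 = 27000.00, centroid at (150.00, 45.00).
hole: A = −(114 × 16) = -1824.00, centroid at (86.00, 49.00).
ΣA = 25176.00 cm², ΣAx̄ = 3893136.00 cm³, ΣAȳ = 1125624.00 cm³.
x̄ = 3893136.00/25176.00 = 154.64 cm; ȳ = 1125624.00/25176.00 = 44.71 cm.

x̄ = 154.64 cm, ȳ = 44.71 cm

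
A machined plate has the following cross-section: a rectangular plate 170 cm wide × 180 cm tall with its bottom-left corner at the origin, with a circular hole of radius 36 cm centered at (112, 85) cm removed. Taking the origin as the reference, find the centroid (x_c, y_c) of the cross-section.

x_c = 80.86 cm, y_c = 90.77 cm

plate: A = 170 × 180 = 30600.00, centroid at (85.00, 90.00).
hole: A = −π·36² = -4071.50, centroid at (112.00, 85.00).
ΣA = 26528.50 cm², ΣAx_c = 2144991.54 cm³, ΣAy_c = 2407922.15 cm³.
x_c = 2144991.54/26528.50 = 80.86 cm; y_c = 2407922.15/26528.50 = 90.77 cm.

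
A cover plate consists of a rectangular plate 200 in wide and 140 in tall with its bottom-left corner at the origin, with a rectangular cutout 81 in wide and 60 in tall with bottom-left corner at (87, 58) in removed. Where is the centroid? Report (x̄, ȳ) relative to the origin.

x̄ = 94.22 in, ȳ = 66.22 in

Part | A | x̄ᵢ | ȳᵢ | A·x̄ᵢ | A·ȳᵢ
plate | 28000.00 | 100.00 | 70.00 | 2800000.00 | 1960000.00
hole | -4860.00 | 127.50 | 88.00 | -619650.00 | -427680.00
Σ | 23140.00 |  |  | 2180350.00 | 1532320.00
x̄ = 2180350.00 / 23140.00 = 94.22 in
ȳ = 1532320.00 / 23140.00 = 66.22 in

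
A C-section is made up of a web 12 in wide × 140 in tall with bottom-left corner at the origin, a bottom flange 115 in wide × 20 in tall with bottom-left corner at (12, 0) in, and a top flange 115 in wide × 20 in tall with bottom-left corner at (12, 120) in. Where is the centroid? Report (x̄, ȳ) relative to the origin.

web: A = 12 × 140 = 1680.00, centroid at (6.00, 70.00).
bottom flange: A = 115 × 20 = 2300.00, centroid at (69.50, 10.00).
top flange: A = 115 × 20 = 2300.00, centroid at (69.50, 130.00).
ΣA = 6280.00 in²
ΣAx̄ = (1680.00)(6.00) + (2300.00)(69.50) + (2300.00)(69.50) = 329780.00 in³
ΣAȳ = (1680.00)(70.00) + (2300.00)(10.00) + (2300.00)(130.00) = 439600.00 in³
x̄ = 329780.00 / 6280.00 = 52.51 in
ȳ = 439600.00 / 6280.00 = 70.00 in

x̄ = 52.51 in, ȳ = 70.00 in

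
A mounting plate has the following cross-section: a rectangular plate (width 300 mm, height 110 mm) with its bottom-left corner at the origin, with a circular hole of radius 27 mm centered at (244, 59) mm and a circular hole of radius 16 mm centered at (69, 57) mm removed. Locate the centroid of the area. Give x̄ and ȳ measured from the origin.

x̄ = 144.98 mm, ȳ = 54.64 mm

Part | A | x̄ᵢ | ȳᵢ | A·x̄ᵢ | A·ȳᵢ
plate | 33000.00 | 150.00 | 55.00 | 4950000.00 | 1815000.00
hole 1 | -2290.22 | 244.00 | 59.00 | -558813.93 | -135123.04
hole 2 | -804.25 | 69.00 | 57.00 | -55493.09 | -45842.12
Σ | 29905.53 |  |  | 4335692.97 | 1634034.84
x̄ = 4335692.97 / 29905.53 = 144.98 mm
ȳ = 1634034.84 / 29905.53 = 54.64 mm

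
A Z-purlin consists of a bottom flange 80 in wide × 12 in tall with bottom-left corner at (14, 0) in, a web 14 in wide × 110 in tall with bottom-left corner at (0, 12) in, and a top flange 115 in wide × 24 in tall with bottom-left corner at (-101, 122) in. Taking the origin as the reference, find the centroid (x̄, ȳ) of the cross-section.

x̄ = -10.92 in, ȳ = 91.02 in

bottom flange: A = 80 × 12 = 960.00, centroid at (54.00, 6.00).
web: A = 14 × 110 = 1540.00, centroid at (7.00, 67.00).
top flange: A = 115 × 24 = 2760.00, centroid at (-43.50, 134.00).
ΣA = 5260.00 in²
ΣAx̄ = (960.00)(54.00) + (1540.00)(7.00) + (2760.00)(-43.50) = -57440.00 in³
ΣAȳ = (960.00)(6.00) + (1540.00)(67.00) + (2760.00)(134.00) = 478780.00 in³
x̄ = -57440.00 / 5260.00 = -10.92 in
ȳ = 478780.00 / 5260.00 = 91.02 in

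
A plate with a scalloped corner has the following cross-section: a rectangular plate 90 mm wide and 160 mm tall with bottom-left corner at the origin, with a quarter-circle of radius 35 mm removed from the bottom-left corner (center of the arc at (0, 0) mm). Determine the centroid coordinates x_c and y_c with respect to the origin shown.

x_c = 47.16 mm, y_c = 84.66 mm

Part | A | x̄ᵢ | ȳᵢ | A·x̄ᵢ | A·ȳᵢ
plate | 14400.00 | 45.00 | 80.00 | 648000.00 | 1152000.00
removed quarter-circle | -962.11 | 14.85 | 14.85 | -14291.67 | -14291.67
Σ | 13437.89 |  |  | 633708.33 | 1137708.33
x_c = 633708.33 / 13437.89 = 47.16 mm
y_c = 1137708.33 / 13437.89 = 84.66 mm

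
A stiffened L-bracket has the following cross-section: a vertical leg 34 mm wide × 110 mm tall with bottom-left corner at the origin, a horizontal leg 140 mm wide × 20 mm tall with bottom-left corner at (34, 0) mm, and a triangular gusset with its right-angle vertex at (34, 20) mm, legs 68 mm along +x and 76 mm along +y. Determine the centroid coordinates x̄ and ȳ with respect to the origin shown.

vertical leg: A = 34 × 110 = 3740.00, centroid at (17.00, 55.00).
horizontal leg: A = 140 × 20 = 2800.00, centroid at (104.00, 10.00).
gusset: A = ½·68·76 = 2584.00, centroid at (56.67, 45.33).
ΣA = 9124.00 mm², ΣAx̄ = 501206.67 mm³, ΣAȳ = 350841.33 mm³.
x̄ = 501206.67/9124.00 = 54.93 mm; ȳ = 350841.33/9124.00 = 38.45 mm.

x̄ = 54.93 mm, ȳ = 38.45 mm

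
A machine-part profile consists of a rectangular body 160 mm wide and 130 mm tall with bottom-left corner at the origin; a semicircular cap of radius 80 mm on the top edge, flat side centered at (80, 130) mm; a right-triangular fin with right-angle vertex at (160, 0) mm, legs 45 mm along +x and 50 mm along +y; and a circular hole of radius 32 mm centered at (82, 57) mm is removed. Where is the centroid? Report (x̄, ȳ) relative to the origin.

x̄ = 83.49 mm, ȳ = 98.59 mm

rectangular body: A = 160 × 130 = 20800.00, centroid at (80.00, 65.00).
semicircular top: A = ½π·80² = 10053.10, centroid at (80.00, 163.95).
triangular fin: A = ½·45·50 = 1125.00, centroid at (175.00, 16.67).
hole: A = −π·32² = -3216.99, centroid at (82.00, 57.00).
ΣA = 28761.11 mm², ΣAx̄ = 2401329.47 mm³, ΣAȳ = 2835617.40 mm³.
x̄ = 2401329.47/28761.11 = 83.49 mm; ȳ = 2835617.40/28761.11 = 98.59 mm.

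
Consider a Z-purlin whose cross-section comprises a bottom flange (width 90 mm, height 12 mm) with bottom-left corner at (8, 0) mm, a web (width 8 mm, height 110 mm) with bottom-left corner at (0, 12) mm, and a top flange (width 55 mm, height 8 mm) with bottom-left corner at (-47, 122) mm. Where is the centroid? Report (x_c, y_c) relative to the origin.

bottom flange: A = 90 × 12 = 1080.00, centroid at (53.00, 6.00).
web: A = 8 × 110 = 880.00, centroid at (4.00, 67.00).
top flange: A = 55 × 8 = 440.00, centroid at (-19.50, 126.00).
ΣA = 2400.00 mm², ΣAx_c = 52180.00 mm³, ΣAy_c = 120880.00 mm³.
x_c = 52180.00/2400.00 = 21.74 mm; y_c = 120880.00/2400.00 = 50.37 mm.

x_c = 21.74 mm, y_c = 50.37 mm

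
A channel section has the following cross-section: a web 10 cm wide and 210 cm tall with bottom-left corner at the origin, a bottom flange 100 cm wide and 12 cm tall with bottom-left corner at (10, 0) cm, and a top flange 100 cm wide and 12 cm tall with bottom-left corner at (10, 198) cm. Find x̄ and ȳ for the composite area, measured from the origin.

web: A = 10 × 210 = 2100.00, centroid at (5.00, 105.00).
bottom flange: A = 100 × 12 = 1200.00, centroid at (60.00, 6.00).
top flange: A = 100 × 12 = 1200.00, centroid at (60.00, 204.00).
ΣA = 4500.00 cm²
ΣAx̄ = (2100.00)(5.00) + (1200.00)(60.00) + (1200.00)(60.00) = 154500.00 cm³
ΣAȳ = (2100.00)(105.00) + (1200.00)(6.00) + (1200.00)(204.00) = 472500.00 cm³
x̄ = 154500.00 / 4500.00 = 34.33 cm
ȳ = 472500.00 / 4500.00 = 105.00 cm

x̄ = 34.33 cm, ȳ = 105.00 cm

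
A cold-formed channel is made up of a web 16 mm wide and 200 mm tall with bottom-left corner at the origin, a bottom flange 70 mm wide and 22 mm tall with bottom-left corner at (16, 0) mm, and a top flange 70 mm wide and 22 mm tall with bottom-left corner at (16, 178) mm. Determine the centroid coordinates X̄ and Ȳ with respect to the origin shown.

Part | A | x̄ᵢ | ȳᵢ | A·x̄ᵢ | A·ȳᵢ
web | 3200.00 | 8.00 | 100.00 | 25600.00 | 320000.00
bottom flange | 1540.00 | 51.00 | 11.00 | 78540.00 | 16940.00
top flange | 1540.00 | 51.00 | 189.00 | 78540.00 | 291060.00
Σ | 6280.00 |  |  | 182680.00 | 628000.00
X̄ = 182680.00 / 6280.00 = 29.09 mm
Ȳ = 628000.00 / 6280.00 = 100.00 mm

X̄ = 29.09 mm, Ȳ = 100.00 mm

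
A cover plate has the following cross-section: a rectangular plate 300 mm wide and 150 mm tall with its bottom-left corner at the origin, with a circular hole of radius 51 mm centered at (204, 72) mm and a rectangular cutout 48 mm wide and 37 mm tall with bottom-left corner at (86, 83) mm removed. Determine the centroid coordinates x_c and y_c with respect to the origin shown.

plate: A = 300 × 150 = 45000.00, centroid at (150.00, 75.00).
hole 1: A = −π·51² = -8171.28, centroid at (204.00, 72.00).
hole 2: A = −(48 × 37) = -1776.00, centroid at (110.00, 101.50).
ΣA = 35052.72 mm², ΣAx_c = 4887698.37 mm³, ΣAy_c = 2606403.66 mm³.
x_c = 4887698.37/35052.72 = 139.44 mm; y_c = 2606403.66/35052.72 = 74.36 mm.

x_c = 139.44 mm, y_c = 74.36 mm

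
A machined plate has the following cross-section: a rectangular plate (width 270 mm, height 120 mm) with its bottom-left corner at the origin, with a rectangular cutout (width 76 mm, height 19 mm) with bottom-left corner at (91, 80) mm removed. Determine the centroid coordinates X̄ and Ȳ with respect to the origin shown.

plate: A = 270 × 120 = 32400.00, centroid at (135.00, 60.00).
hole: A = −(76 × 19) = -1444.00, centroid at (129.00, 89.50).
ΣA = 30956.00 mm², ΣAX̄ = 4187724.00 mm³, ΣAȲ = 1814762.00 mm³.
X̄ = 4187724.00/30956.00 = 135.28 mm; Ȳ = 1814762.00/30956.00 = 58.62 mm.

X̄ = 135.28 mm, Ȳ = 58.62 mm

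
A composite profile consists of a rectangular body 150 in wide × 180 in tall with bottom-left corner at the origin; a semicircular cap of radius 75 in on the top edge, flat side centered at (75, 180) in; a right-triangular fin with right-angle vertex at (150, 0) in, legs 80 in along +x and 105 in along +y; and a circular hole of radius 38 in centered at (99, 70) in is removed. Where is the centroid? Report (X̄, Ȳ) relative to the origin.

X̄ = 83.96 in, Ȳ = 116.37 in

Part | A | x̄ᵢ | ȳᵢ | A·x̄ᵢ | A·ȳᵢ
rectangular body | 27000.00 | 75.00 | 90.00 | 2025000.00 | 2430000.00
semicircular top | 8835.73 | 75.00 | 211.83 | 662679.70 | 1871681.28
triangular fin | 4200.00 | 176.67 | 35.00 | 742000.00 | 147000.00
hole | -4536.46 | 99.00 | 70.00 | -449109.52 | -317552.19
Σ | 35499.27 |  |  | 2980570.18 | 4131129.10
X̄ = 2980570.18 / 35499.27 = 83.96 in
Ȳ = 4131129.10 / 35499.27 = 116.37 in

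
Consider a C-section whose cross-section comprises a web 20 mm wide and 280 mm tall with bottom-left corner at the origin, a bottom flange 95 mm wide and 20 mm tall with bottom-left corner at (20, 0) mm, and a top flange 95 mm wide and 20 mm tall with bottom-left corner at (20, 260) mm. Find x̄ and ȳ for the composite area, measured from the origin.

x̄ = 33.24 mm, ȳ = 140.00 mm

web: A = 20 × 280 = 5600.00, centroid at (10.00, 140.00).
bottom flange: A = 95 × 20 = 1900.00, centroid at (67.50, 10.00).
top flange: A = 95 × 20 = 1900.00, centroid at (67.50, 270.00).
ΣA = 9400.00 mm²
ΣAx̄ = (5600.00)(10.00) + (1900.00)(67.50) + (1900.00)(67.50) = 312500.00 mm³
ΣAȳ = (5600.00)(140.00) + (1900.00)(10.00) + (1900.00)(270.00) = 1316000.00 mm³
x̄ = 312500.00 / 9400.00 = 33.24 mm
ȳ = 1316000.00 / 9400.00 = 140.00 mm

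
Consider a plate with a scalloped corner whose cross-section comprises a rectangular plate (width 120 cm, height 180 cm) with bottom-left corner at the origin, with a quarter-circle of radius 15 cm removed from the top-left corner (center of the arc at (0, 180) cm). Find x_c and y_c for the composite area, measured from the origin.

plate: A = 120 × 180 = 21600.00, centroid at (60.00, 90.00).
removed quarter-circle: A = −¼π·15² = -176.71, centroid at (6.37, 173.63).
ΣA = 21423.29 cm², ΣAx_c = 1294875.00 cm³, ΣAy_c = 1913316.37 cm³.
x_c = 1294875.00/21423.29 = 60.44 cm; y_c = 1913316.37/21423.29 = 89.31 cm.

x_c = 60.44 cm, y_c = 89.31 cm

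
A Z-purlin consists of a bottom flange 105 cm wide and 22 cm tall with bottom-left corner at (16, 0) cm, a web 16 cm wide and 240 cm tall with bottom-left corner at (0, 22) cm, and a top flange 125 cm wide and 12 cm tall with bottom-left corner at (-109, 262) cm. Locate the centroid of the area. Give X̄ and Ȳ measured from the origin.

X̄ = 15.58 cm, Ȳ = 127.15 cm

bottom flange: A = 105 × 22 = 2310.00, centroid at (68.50, 11.00).
web: A = 16 × 240 = 3840.00, centroid at (8.00, 142.00).
top flange: A = 125 × 12 = 1500.00, centroid at (-46.50, 268.00).
ΣA = 7650.00 cm², ΣAX̄ = 119205.00 cm³, ΣAȲ = 972690.00 cm³.
X̄ = 119205.00/7650.00 = 15.58 cm; Ȳ = 972690.00/7650.00 = 127.15 cm.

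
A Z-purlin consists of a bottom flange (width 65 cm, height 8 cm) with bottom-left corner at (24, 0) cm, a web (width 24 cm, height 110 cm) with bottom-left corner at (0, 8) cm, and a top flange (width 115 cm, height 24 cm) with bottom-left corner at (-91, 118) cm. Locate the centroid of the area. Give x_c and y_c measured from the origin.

x_c = -5.30 cm, y_c = 89.05 cm

bottom flange: A = 65 × 8 = 520.00, centroid at (56.50, 4.00).
web: A = 24 × 110 = 2640.00, centroid at (12.00, 63.00).
top flange: A = 115 × 24 = 2760.00, centroid at (-33.50, 130.00).
ΣA = 5920.00 cm², ΣAx_c = -31400.00 cm³, ΣAy_c = 527200.00 cm³.
x_c = -31400.00/5920.00 = -5.30 cm; y_c = 527200.00/5920.00 = 89.05 cm.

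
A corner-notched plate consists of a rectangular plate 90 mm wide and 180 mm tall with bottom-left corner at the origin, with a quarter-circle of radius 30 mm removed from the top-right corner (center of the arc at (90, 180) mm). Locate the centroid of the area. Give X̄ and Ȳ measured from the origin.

X̄ = 43.53 mm, Ȳ = 86.47 mm

Part | A | x̄ᵢ | ȳᵢ | A·x̄ᵢ | A·ȳᵢ
plate | 16200.00 | 45.00 | 90.00 | 729000.00 | 1458000.00
removed quarter-circle | -706.86 | 77.27 | 167.27 | -54617.25 | -118234.50
Σ | 15493.14 |  |  | 674382.75 | 1339765.50
X̄ = 674382.75 / 15493.14 = 43.53 mm
Ȳ = 1339765.50 / 15493.14 = 86.47 mm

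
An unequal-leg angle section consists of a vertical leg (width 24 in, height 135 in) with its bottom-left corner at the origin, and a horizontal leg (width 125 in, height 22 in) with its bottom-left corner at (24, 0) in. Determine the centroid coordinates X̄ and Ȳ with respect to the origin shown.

X̄ = 46.20 in, Ȳ = 41.56 in

Part | A | x̄ᵢ | ȳᵢ | A·x̄ᵢ | A·ȳᵢ
vertical leg | 3240.00 | 12.00 | 67.50 | 38880.00 | 218700.00
horizontal leg | 2750.00 | 86.50 | 11.00 | 237875.00 | 30250.00
Σ | 5990.00 |  |  | 276755.00 | 248950.00
X̄ = 276755.00 / 5990.00 = 46.20 in
Ȳ = 248950.00 / 5990.00 = 41.56 in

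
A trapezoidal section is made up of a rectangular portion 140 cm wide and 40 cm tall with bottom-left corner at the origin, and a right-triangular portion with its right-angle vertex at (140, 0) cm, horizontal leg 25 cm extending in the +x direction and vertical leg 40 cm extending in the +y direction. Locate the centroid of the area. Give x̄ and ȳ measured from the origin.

rectangular portion: A = 140 × 40 = 5600.00, centroid at (70.00, 20.00).
triangular portion: A = ½·25·40 = 500.00, centroid at (148.33, 13.33).
ΣA = 6100.00 cm², ΣAx̄ = 466166.67 cm³, ΣAȳ = 118666.67 cm³.
x̄ = 466166.67/6100.00 = 76.42 cm; ȳ = 118666.67/6100.00 = 19.45 cm.

x̄ = 76.42 cm, ȳ = 19.45 cm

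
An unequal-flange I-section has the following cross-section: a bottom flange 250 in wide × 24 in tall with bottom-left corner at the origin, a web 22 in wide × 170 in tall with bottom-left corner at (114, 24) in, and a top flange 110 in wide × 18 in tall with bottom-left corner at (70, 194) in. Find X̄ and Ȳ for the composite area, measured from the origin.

bottom flange: A = 250 × 24 = 6000.00, centroid at (125.00, 12.00).
web: A = 22 × 170 = 3740.00, centroid at (125.00, 109.00).
top flange: A = 110 × 18 = 1980.00, centroid at (125.00, 203.00).
ΣA = 11720.00 in²
ΣAX̄ = (6000.00)(125.00) + (3740.00)(125.00) + (1980.00)(125.00) = 1465000.00 in³
ΣAȲ = (6000.00)(12.00) + (3740.00)(109.00) + (1980.00)(203.00) = 881600.00 in³
X̄ = 1465000.00 / 11720.00 = 125.00 in
Ȳ = 881600.00 / 11720.00 = 75.22 in

X̄ = 125.00 in, Ȳ = 75.22 in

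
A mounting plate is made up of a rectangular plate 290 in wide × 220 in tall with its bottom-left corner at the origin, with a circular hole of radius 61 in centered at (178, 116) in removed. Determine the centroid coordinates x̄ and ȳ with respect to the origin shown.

x̄ = 137.60 in, ȳ = 108.65 in

plate: A = 290 × 220 = 63800.00, centroid at (145.00, 110.00).
hole: A = −π·61² = -11689.87, centroid at (178.00, 116.00).
ΣA = 52110.13 in²
ΣAx̄ = (63800.00)(145.00) + (-11689.87)(178.00) = 7170203.81 in³
ΣAȳ = (63800.00)(110.00) + (-11689.87)(116.00) = 5661975.51 in³
x̄ = 7170203.81 / 52110.13 = 137.60 in
ȳ = 5661975.51 / 52110.13 = 108.65 in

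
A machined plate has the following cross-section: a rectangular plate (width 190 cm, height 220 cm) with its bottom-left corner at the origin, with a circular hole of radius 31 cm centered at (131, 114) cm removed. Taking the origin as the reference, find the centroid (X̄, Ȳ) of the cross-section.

plate: A = 190 × 220 = 41800.00, centroid at (95.00, 110.00).
hole: A = −π·31² = -3019.07, centroid at (131.00, 114.00).
ΣA = 38780.93 cm²
ΣAX̄ = (41800.00)(95.00) + (-3019.07)(131.00) = 3575501.76 cm³
ΣAȲ = (41800.00)(110.00) + (-3019.07)(114.00) = 4253825.96 cm³
X̄ = 3575501.76 / 38780.93 = 92.20 cm
Ȳ = 4253825.96 / 38780.93 = 109.69 cm

X̄ = 92.20 cm, Ȳ = 109.69 cm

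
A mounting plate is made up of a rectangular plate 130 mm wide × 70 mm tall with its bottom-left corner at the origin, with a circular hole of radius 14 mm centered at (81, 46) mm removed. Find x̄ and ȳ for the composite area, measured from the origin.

x̄ = 63.84 mm, ȳ = 34.20 mm

plate: A = 130 × 70 = 9100.00, centroid at (65.00, 35.00).
hole: A = −π·14² = -615.75, centroid at (81.00, 46.00).
ΣA = 8484.25 mm²
ΣAx̄ = (9100.00)(65.00) + (-615.75)(81.00) = 541624.08 mm³
ΣAȳ = (9100.00)(35.00) + (-615.75)(46.00) = 290175.40 mm³
x̄ = 541624.08 / 8484.25 = 63.84 mm
ȳ = 290175.40 / 8484.25 = 34.20 mm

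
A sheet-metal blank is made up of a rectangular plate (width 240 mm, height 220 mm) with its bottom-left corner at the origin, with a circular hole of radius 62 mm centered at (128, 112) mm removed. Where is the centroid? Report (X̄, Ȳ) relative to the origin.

X̄ = 117.63 mm, Ȳ = 109.41 mm

Part | A | x̄ᵢ | ȳᵢ | A·x̄ᵢ | A·ȳᵢ
plate | 52800.00 | 120.00 | 110.00 | 6336000.00 | 5808000.00
hole | -12076.28 | 128.00 | 112.00 | -1545764.12 | -1352543.60
Σ | 40723.72 |  |  | 4790235.88 | 4455456.40
X̄ = 4790235.88 / 40723.72 = 117.63 mm
Ȳ = 4455456.40 / 40723.72 = 109.41 mm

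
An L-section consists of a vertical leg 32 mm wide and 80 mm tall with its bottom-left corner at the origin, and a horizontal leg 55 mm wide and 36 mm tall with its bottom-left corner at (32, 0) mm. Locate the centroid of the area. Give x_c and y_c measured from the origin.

vertical leg: A = 32 × 80 = 2560.00, centroid at (16.00, 40.00).
horizontal leg: A = 55 × 36 = 1980.00, centroid at (59.50, 18.00).
ΣA = 4540.00 mm²
ΣAx_c = (2560.00)(16.00) + (1980.00)(59.50) = 158770.00 mm³
ΣAy_c = (2560.00)(40.00) + (1980.00)(18.00) = 138040.00 mm³
x_c = 158770.00 / 4540.00 = 34.97 mm
y_c = 138040.00 / 4540.00 = 30.41 mm

x_c = 34.97 mm, y_c = 30.41 mm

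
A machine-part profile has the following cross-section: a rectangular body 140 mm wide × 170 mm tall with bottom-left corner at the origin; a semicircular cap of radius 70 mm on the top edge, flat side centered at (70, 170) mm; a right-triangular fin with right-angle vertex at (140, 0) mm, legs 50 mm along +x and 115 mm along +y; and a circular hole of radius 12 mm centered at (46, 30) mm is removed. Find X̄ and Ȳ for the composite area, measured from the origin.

rectangular body: A = 140 × 170 = 23800.00, centroid at (70.00, 85.00).
semicircular top: A = ½π·70² = 7696.90, centroid at (70.00, 199.71).
triangular fin: A = ½·50·115 = 2875.00, centroid at (156.67, 38.33).
hole: A = −π·12² = -452.39, centroid at (46.00, 30.00).
ΣA = 33919.51 mm²
ΣAX̄ = (23800.00)(70.00) + (7696.90)(70.00) + (2875.00)(156.67) + (-452.39)(46.00) = 2634389.90 mm³
ΣAȲ = (23800.00)(85.00) + (7696.90)(199.71) + (2875.00)(38.33) + (-452.39)(30.00) = 3656776.66 mm³
X̄ = 2634389.90 / 33919.51 = 77.67 mm
Ȳ = 3656776.66 / 33919.51 = 107.81 mm

X̄ = 77.67 mm, Ȳ = 107.81 mm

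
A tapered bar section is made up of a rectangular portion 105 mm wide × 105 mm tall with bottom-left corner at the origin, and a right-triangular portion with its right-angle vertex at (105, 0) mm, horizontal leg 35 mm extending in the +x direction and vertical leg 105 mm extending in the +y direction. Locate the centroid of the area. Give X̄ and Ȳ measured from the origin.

rectangular portion: A = 105 × 105 = 11025.00, centroid at (52.50, 52.50).
triangular portion: A = ½·35·105 = 1837.50, centroid at (116.67, 35.00).
ΣA = 12862.50 mm², ΣAX̄ = 793187.50 mm³, ΣAȲ = 643125.00 mm³.
X̄ = 793187.50/12862.50 = 61.67 mm; Ȳ = 643125.00/12862.50 = 50.00 mm.

X̄ = 61.67 mm, Ȳ = 50.00 mm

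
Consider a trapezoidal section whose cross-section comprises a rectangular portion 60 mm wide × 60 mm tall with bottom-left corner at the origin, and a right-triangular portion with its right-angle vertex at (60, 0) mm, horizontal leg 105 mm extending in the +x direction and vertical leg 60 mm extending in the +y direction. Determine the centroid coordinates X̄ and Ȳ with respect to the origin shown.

rectangular portion: A = 60 × 60 = 3600.00, centroid at (30.00, 30.00).
triangular portion: A = ½·105·60 = 3150.00, centroid at (95.00, 20.00).
ΣA = 6750.00 mm², ΣAX̄ = 407250.00 mm³, ΣAȲ = 171000.00 mm³.
X̄ = 407250.00/6750.00 = 60.33 mm; Ȳ = 171000.00/6750.00 = 25.33 mm.

X̄ = 60.33 mm, Ȳ = 25.33 mm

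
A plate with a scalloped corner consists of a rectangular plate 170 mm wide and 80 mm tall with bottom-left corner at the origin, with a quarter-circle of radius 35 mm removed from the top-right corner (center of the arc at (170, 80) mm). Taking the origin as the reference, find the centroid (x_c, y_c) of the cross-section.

x_c = 79.66 mm, y_c = 38.09 mm

plate: A = 170 × 80 = 13600.00, centroid at (85.00, 40.00).
removed quarter-circle: A = −¼π·35² = -962.11, centroid at (155.15, 65.15).
ΣA = 12637.89 mm²
ΣAx_c = (13600.00)(85.00) + (-962.11)(155.15) = 1006732.50 mm³
ΣAy_c = (13600.00)(40.00) + (-962.11)(65.15) = 481322.65 mm³
x_c = 1006732.50 / 12637.89 = 79.66 mm
y_c = 481322.65 / 12637.89 = 38.09 mm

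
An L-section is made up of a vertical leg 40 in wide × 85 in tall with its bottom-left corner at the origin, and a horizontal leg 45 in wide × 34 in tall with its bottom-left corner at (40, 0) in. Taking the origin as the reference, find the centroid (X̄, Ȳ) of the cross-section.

X̄ = 33.19 in, Ȳ = 34.59 in

vertical leg: A = 40 × 85 = 3400.00, centroid at (20.00, 42.50).
horizontal leg: A = 45 × 34 = 1530.00, centroid at (62.50, 17.00).
ΣA = 4930.00 in²
ΣAX̄ = (3400.00)(20.00) + (1530.00)(62.50) = 163625.00 in³
ΣAȲ = (3400.00)(42.50) + (1530.00)(17.00) = 170510.00 in³
X̄ = 163625.00 / 4930.00 = 33.19 in
Ȳ = 170510.00 / 4930.00 = 34.59 in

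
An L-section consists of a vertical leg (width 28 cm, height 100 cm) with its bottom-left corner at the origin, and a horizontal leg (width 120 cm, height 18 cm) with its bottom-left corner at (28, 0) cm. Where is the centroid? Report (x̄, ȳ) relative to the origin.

Part | A | x̄ᵢ | ȳᵢ | A·x̄ᵢ | A·ȳᵢ
vertical leg | 2800.00 | 14.00 | 50.00 | 39200.00 | 140000.00
horizontal leg | 2160.00 | 88.00 | 9.00 | 190080.00 | 19440.00
Σ | 4960.00 |  |  | 229280.00 | 159440.00
x̄ = 229280.00 / 4960.00 = 46.23 cm
ȳ = 159440.00 / 4960.00 = 32.15 cm

x̄ = 46.23 cm, ȳ = 32.15 cm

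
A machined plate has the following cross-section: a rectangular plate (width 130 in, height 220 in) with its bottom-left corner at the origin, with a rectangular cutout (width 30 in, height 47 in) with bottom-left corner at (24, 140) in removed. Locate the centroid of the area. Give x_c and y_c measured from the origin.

x_c = 66.35 in, y_c = 107.23 in

plate: A = 130 × 220 = 28600.00, centroid at (65.00, 110.00).
hole: A = −(30 × 47) = -1410.00, centroid at (39.00, 163.50).
ΣA = 27190.00 in², ΣAx_c = 1804010.00 in³, ΣAy_c = 2915465.00 in³.
x_c = 1804010.00/27190.00 = 66.35 in; y_c = 2915465.00/27190.00 = 107.23 in.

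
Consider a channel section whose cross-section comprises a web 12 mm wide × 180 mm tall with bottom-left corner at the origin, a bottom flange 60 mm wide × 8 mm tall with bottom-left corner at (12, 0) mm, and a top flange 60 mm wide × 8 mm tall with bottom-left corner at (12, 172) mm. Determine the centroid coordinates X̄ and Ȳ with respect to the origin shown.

Part | A | x̄ᵢ | ȳᵢ | A·x̄ᵢ | A·ȳᵢ
web | 2160.00 | 6.00 | 90.00 | 12960.00 | 194400.00
bottom flange | 480.00 | 42.00 | 4.00 | 20160.00 | 1920.00
top flange | 480.00 | 42.00 | 176.00 | 20160.00 | 84480.00
Σ | 3120.00 |  |  | 53280.00 | 280800.00
X̄ = 53280.00 / 3120.00 = 17.08 mm
Ȳ = 280800.00 / 3120.00 = 90.00 mm

X̄ = 17.08 mm, Ȳ = 90.00 mm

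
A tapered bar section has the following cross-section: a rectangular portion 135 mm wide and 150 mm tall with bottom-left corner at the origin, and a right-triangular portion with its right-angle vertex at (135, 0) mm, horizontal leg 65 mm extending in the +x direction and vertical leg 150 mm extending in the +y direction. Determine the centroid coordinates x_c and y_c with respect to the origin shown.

rectangular portion: A = 135 × 150 = 20250.00, centroid at (67.50, 75.00).
triangular portion: A = ½·65·150 = 4875.00, centroid at (156.67, 50.00).
ΣA = 25125.00 mm², ΣAx_c = 2130625.00 mm³, ΣAy_c = 1762500.00 mm³.
x_c = 2130625.00/25125.00 = 84.80 mm; y_c = 1762500.00/25125.00 = 70.15 mm.

x_c = 84.80 mm, y_c = 70.15 mm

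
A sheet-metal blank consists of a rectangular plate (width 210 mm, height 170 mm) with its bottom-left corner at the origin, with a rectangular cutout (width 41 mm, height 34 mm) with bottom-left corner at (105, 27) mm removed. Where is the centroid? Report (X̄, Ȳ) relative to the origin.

X̄ = 104.17 mm, Ȳ = 86.67 mm

Part | A | x̄ᵢ | ȳᵢ | A·x̄ᵢ | A·ȳᵢ
plate | 35700.00 | 105.00 | 85.00 | 3748500.00 | 3034500.00
hole | -1394.00 | 125.50 | 44.00 | -174947.00 | -61336.00
Σ | 34306.00 |  |  | 3573553.00 | 2973164.00
X̄ = 3573553.00 / 34306.00 = 104.17 mm
Ȳ = 2973164.00 / 34306.00 = 86.67 mm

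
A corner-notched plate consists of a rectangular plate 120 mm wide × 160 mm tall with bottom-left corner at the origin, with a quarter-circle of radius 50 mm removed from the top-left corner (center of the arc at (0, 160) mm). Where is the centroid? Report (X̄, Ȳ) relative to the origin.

X̄ = 64.42 mm, Ȳ = 73.30 mm

plate: A = 120 × 160 = 19200.00, centroid at (60.00, 80.00).
removed quarter-circle: A = −¼π·50² = -1963.50, centroid at (21.22, 138.78).
ΣA = 17236.50 mm²
ΣAX̄ = (19200.00)(60.00) + (-1963.50)(21.22) = 1110333.33 mm³
ΣAȲ = (19200.00)(80.00) + (-1963.50)(138.78) = 1263507.40 mm³
X̄ = 1110333.33 / 17236.50 = 64.42 mm
Ȳ = 1263507.40 / 17236.50 = 73.30 mm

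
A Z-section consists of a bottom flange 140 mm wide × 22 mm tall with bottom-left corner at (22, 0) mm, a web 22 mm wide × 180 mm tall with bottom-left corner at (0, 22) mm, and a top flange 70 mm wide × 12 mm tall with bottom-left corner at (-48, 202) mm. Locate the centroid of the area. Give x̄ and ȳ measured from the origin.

x̄ = 40.10 mm, ȳ = 82.76 mm

Part | A | x̄ᵢ | ȳᵢ | A·x̄ᵢ | A·ȳᵢ
bottom flange | 3080.00 | 92.00 | 11.00 | 283360.00 | 33880.00
web | 3960.00 | 11.00 | 112.00 | 43560.00 | 443520.00
top flange | 840.00 | -13.00 | 208.00 | -10920.00 | 174720.00
Σ | 7880.00 |  |  | 316000.00 | 652120.00
x̄ = 316000.00 / 7880.00 = 40.10 mm
ȳ = 652120.00 / 7880.00 = 82.76 mm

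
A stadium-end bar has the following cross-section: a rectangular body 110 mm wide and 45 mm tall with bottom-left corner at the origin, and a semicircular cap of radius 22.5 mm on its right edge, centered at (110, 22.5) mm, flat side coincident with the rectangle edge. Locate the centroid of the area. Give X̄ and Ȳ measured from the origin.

X̄ = 63.93 mm, Ȳ = 22.50 mm

rectangular body: A = 110 × 45 = 4950.00, centroid at (55.00, 22.50).
semicircular end: A = ½π·22.5² = 795.22, centroid at (119.55, 22.50).
ΣA = 5745.22 mm²
ΣAX̄ = (4950.00)(55.00) + (795.22)(119.55) = 367317.47 mm³
ΣAȲ = (4950.00)(22.50) + (795.22)(22.50) = 129267.35 mm³
X̄ = 367317.47 / 5745.22 = 63.93 mm
Ȳ = 129267.35 / 5745.22 = 22.50 mm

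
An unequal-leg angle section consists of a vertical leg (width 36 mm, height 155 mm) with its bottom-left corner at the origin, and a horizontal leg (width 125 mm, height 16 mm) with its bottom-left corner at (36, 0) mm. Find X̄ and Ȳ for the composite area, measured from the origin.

vertical leg: A = 36 × 155 = 5580.00, centroid at (18.00, 77.50).
horizontal leg: A = 125 × 16 = 2000.00, centroid at (98.50, 8.00).
ΣA = 7580.00 mm²
ΣAX̄ = (5580.00)(18.00) + (2000.00)(98.50) = 297440.00 mm³
ΣAȲ = (5580.00)(77.50) + (2000.00)(8.00) = 448450.00 mm³
X̄ = 297440.00 / 7580.00 = 39.24 mm
Ȳ = 448450.00 / 7580.00 = 59.16 mm

X̄ = 39.24 mm, Ȳ = 59.16 mm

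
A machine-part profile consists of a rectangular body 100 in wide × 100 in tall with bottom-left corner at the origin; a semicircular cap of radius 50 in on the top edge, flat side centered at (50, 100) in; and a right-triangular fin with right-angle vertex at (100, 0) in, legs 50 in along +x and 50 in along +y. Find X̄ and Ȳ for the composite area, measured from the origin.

X̄ = 55.49 in, Ȳ = 65.68 in

rectangular body: A = 100 × 100 = 10000.00, centroid at (50.00, 50.00).
semicircular top: A = ½π·50² = 3926.99, centroid at (50.00, 121.22).
triangular fin: A = ½·50·50 = 1250.00, centroid at (116.67, 16.67).
ΣA = 15176.99 in², ΣAX̄ = 842182.87 in³, ΣAȲ = 996865.75 in³.
X̄ = 842182.87/15176.99 = 55.49 in; Ȳ = 996865.75/15176.99 = 65.68 in.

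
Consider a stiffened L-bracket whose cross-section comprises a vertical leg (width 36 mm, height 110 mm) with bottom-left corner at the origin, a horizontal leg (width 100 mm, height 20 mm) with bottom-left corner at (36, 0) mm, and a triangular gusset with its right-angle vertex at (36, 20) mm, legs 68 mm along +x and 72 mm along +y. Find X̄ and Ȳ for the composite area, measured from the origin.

X̄ = 46.02 mm, Ȳ = 41.09 mm

vertical leg: A = 36 × 110 = 3960.00, centroid at (18.00, 55.00).
horizontal leg: A = 100 × 20 = 2000.00, centroid at (86.00, 10.00).
gusset: A = ½·68·72 = 2448.00, centroid at (58.67, 44.00).
ΣA = 8408.00 mm², ΣAX̄ = 386896.00 mm³, ΣAȲ = 345512.00 mm³.
X̄ = 386896.00/8408.00 = 46.02 mm; Ȳ = 345512.00/8408.00 = 41.09 mm.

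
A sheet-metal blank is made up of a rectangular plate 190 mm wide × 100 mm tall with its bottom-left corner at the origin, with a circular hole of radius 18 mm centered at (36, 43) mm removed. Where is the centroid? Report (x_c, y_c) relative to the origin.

plate: A = 190 × 100 = 19000.00, centroid at (95.00, 50.00).
hole: A = −π·18² = -1017.88, centroid at (36.00, 43.00).
ΣA = 17982.12 mm²
ΣAx_c = (19000.00)(95.00) + (-1017.88)(36.00) = 1768356.46 mm³
ΣAy_c = (19000.00)(50.00) + (-1017.88)(43.00) = 906231.33 mm³
x_c = 1768356.46 / 17982.12 = 98.34 mm
y_c = 906231.33 / 17982.12 = 50.40 mm

x_c = 98.34 mm, y_c = 50.40 mm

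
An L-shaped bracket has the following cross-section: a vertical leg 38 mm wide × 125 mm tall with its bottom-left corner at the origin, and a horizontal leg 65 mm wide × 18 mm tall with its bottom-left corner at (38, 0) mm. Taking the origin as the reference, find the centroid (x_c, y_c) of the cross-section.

Part | A | x̄ᵢ | ȳᵢ | A·x̄ᵢ | A·ȳᵢ
vertical leg | 4750.00 | 19.00 | 62.50 | 90250.00 | 296875.00
horizontal leg | 1170.00 | 70.50 | 9.00 | 82485.00 | 10530.00
Σ | 5920.00 |  |  | 172735.00 | 307405.00
x_c = 172735.00 / 5920.00 = 29.18 mm
y_c = 307405.00 / 5920.00 = 51.93 mm

x_c = 29.18 mm, y_c = 51.93 mm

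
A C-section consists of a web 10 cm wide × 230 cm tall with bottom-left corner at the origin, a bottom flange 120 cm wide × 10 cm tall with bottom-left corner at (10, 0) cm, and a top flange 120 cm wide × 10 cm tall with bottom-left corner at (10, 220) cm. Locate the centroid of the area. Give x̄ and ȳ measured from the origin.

x̄ = 38.19 cm, ȳ = 115.00 cm

Part | A | x̄ᵢ | ȳᵢ | A·x̄ᵢ | A·ȳᵢ
web | 2300.00 | 5.00 | 115.00 | 11500.00 | 264500.00
bottom flange | 1200.00 | 70.00 | 5.00 | 84000.00 | 6000.00
top flange | 1200.00 | 70.00 | 225.00 | 84000.00 | 270000.00
Σ | 4700.00 |  |  | 179500.00 | 540500.00
x̄ = 179500.00 / 4700.00 = 38.19 cm
ȳ = 540500.00 / 4700.00 = 115.00 cm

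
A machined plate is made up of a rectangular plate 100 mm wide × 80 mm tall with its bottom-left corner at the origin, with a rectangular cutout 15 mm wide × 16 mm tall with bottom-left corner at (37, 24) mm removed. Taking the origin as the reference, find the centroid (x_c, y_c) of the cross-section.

x_c = 50.17 mm, y_c = 40.25 mm

Part | A | x̄ᵢ | ȳᵢ | A·x̄ᵢ | A·ȳᵢ
plate | 8000.00 | 50.00 | 40.00 | 400000.00 | 320000.00
hole | -240.00 | 44.50 | 32.00 | -10680.00 | -7680.00
Σ | 7760.00 |  |  | 389320.00 | 312320.00
x_c = 389320.00 / 7760.00 = 50.17 mm
y_c = 312320.00 / 7760.00 = 40.25 mm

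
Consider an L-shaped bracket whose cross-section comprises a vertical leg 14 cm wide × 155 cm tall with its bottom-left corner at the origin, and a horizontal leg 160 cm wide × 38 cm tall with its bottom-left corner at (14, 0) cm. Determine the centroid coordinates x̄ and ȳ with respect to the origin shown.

x̄ = 71.12 cm, ȳ = 34.39 cm

vertical leg: A = 14 × 155 = 2170.00, centroid at (7.00, 77.50).
horizontal leg: A = 160 × 38 = 6080.00, centroid at (94.00, 19.00).
ΣA = 8250.00 cm², ΣAx̄ = 586710.00 cm³, ΣAȳ = 283695.00 cm³.
x̄ = 586710.00/8250.00 = 71.12 cm; ȳ = 283695.00/8250.00 = 34.39 cm.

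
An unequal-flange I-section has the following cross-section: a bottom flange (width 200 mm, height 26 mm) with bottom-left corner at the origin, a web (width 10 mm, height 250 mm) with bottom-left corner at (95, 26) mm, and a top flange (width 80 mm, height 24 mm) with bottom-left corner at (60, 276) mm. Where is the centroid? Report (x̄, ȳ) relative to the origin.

x̄ = 100.00 mm, ȳ = 103.75 mm

bottom flange: A = 200 × 26 = 5200.00, centroid at (100.00, 13.00).
web: A = 10 × 250 = 2500.00, centroid at (100.00, 151.00).
top flange: A = 80 × 24 = 1920.00, centroid at (100.00, 288.00).
ΣA = 9620.00 mm²
ΣAx̄ = (5200.00)(100.00) + (2500.00)(100.00) + (1920.00)(100.00) = 962000.00 mm³
ΣAȳ = (5200.00)(13.00) + (2500.00)(151.00) + (1920.00)(288.00) = 998060.00 mm³
x̄ = 962000.00 / 9620.00 = 100.00 mm
ȳ = 998060.00 / 9620.00 = 103.75 mm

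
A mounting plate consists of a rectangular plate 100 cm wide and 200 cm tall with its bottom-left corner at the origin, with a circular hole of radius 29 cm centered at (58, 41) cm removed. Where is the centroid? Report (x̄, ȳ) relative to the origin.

x̄ = 48.78 cm, ȳ = 108.98 cm

plate: A = 100 × 200 = 20000.00, centroid at (50.00, 100.00).
hole: A = −π·29² = -2642.08, centroid at (58.00, 41.00).
ΣA = 17357.92 cm²
ΣAx̄ = (20000.00)(50.00) + (-2642.08)(58.00) = 846759.39 cm³
ΣAȳ = (20000.00)(100.00) + (-2642.08)(41.00) = 1891674.74 cm³
x̄ = 846759.39 / 17357.92 = 48.78 cm
ȳ = 1891674.74 / 17357.92 = 108.98 cm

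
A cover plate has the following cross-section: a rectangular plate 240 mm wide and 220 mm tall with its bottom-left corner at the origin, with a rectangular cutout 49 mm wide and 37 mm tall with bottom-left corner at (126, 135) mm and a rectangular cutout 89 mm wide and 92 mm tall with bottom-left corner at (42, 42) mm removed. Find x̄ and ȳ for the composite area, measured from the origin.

x̄ = 125.12 mm, ȳ = 112.37 mm

plate: A = 240 × 220 = 52800.00, centroid at (120.00, 110.00).
hole 1: A = −(49 × 37) = -1813.00, centroid at (150.50, 153.50).
hole 2: A = −(89 × 92) = -8188.00, centroid at (86.50, 88.00).
ΣA = 42799.00 mm²
ΣAx̄ = (52800.00)(120.00) + (-1813.00)(150.50) + (-8188.00)(86.50) = 5354881.50 mm³
ΣAȳ = (52800.00)(110.00) + (-1813.00)(153.50) + (-8188.00)(88.00) = 4809160.50 mm³
x̄ = 5354881.50 / 42799.00 = 125.12 mm
ȳ = 4809160.50 / 42799.00 = 112.37 mm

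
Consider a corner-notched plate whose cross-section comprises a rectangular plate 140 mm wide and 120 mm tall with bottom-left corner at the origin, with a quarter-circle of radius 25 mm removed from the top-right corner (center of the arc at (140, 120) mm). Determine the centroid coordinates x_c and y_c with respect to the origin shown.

plate: A = 140 × 120 = 16800.00, centroid at (70.00, 60.00).
removed quarter-circle: A = −¼π·25² = -490.87, centroid at (129.39, 109.39).
ΣA = 16309.13 mm²
ΣAx_c = (16800.00)(70.00) + (-490.87)(129.39) = 1112485.99 mm³
ΣAy_c = (16800.00)(60.00) + (-490.87)(109.39) = 954303.47 mm³
x_c = 1112485.99 / 16309.13 = 68.21 mm
y_c = 954303.47 / 16309.13 = 58.51 mm

x_c = 68.21 mm, y_c = 58.51 mm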